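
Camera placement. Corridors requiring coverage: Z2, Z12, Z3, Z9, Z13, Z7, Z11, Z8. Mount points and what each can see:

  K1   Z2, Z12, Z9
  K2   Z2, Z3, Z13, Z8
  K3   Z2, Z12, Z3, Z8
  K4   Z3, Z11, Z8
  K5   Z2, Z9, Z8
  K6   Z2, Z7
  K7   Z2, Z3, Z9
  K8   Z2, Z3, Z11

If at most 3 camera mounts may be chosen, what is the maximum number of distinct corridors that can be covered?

Choosing K1, K2, K4 covers {Z2, Z12, Z3, Z9, Z13, Z11, Z8} — 7 corridors.
No choice of 3 camera mounts does better; here Z7 is left uncovered.

7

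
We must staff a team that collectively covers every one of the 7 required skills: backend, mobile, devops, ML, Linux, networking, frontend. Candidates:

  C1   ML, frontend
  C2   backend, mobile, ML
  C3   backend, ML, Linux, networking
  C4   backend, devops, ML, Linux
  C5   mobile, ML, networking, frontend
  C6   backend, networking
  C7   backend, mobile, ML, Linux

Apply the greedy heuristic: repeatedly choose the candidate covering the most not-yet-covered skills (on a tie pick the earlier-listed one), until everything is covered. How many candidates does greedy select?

3

Pick 1: C3 covers 4 new skills (backend, ML, Linux, networking).
Pick 2: C5 covers 2 new skills (mobile, frontend).
Pick 3: C4 covers 1 new skills (devops).
Greedy uses 3 candidates. (The true minimum is 2.)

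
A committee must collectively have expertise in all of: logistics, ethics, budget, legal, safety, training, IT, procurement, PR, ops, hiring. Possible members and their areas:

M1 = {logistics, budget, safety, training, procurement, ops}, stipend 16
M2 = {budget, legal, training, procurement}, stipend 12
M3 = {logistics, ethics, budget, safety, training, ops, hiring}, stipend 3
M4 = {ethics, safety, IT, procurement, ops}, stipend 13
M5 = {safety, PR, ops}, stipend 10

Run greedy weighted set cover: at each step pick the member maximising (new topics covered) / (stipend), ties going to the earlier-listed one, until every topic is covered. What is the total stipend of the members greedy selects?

Pick 1: M3 adds 7 new (logistics, ethics, budget, safety, training, ops, hiring) at stipend 3 (ratio 7/3).
Pick 2: M2 adds 2 new (legal, procurement) at stipend 12 (ratio 2/12).
Pick 3: M5 adds 1 new (PR) at stipend 10 (ratio 1/10).
Pick 4: M4 adds 1 new (IT) at stipend 13 (ratio 1/13).
Greedy total stipend: 3 + 12 + 10 + 13 = 38.

38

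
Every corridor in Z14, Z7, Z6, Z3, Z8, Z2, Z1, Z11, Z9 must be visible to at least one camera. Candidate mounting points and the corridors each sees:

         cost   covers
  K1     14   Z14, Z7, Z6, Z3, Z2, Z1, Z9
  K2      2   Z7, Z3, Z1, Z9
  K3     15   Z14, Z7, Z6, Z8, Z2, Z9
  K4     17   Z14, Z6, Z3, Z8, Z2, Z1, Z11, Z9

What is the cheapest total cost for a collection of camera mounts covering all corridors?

K2, K4 cover every corridor at cost 2 + 17 = 19.
Any cover uses at least 2 camera mounts; among all covering selections none totals below 19.

19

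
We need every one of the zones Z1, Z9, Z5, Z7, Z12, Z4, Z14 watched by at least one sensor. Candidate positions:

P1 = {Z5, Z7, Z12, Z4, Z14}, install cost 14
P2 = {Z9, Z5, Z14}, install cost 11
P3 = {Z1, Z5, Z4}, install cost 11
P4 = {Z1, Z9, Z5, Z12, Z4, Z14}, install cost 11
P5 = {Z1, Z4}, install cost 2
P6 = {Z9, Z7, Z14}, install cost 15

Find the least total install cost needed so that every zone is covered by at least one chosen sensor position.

25

P1, P4 cover every zone at install cost 14 + 11 = 25.
Any cover uses at least 2 sensor positions; among all covering selections none totals below 25.
Greedy by coverage-per-install cost would pick P5, P4, P1 for 27 — worse than the optimum 25.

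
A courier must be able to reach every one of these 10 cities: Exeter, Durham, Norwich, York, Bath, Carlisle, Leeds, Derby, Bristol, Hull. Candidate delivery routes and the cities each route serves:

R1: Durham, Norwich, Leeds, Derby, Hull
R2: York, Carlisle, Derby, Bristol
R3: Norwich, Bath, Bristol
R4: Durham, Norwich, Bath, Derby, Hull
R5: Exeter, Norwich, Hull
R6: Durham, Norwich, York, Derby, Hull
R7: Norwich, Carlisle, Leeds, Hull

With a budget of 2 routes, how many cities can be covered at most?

Choosing R1, R2 covers {Durham, Norwich, York, Carlisle, Leeds, Derby, Bristol, Hull} — 8 cities.
No choice of 2 routes does better; here Exeter, Bath are left uncovered.

8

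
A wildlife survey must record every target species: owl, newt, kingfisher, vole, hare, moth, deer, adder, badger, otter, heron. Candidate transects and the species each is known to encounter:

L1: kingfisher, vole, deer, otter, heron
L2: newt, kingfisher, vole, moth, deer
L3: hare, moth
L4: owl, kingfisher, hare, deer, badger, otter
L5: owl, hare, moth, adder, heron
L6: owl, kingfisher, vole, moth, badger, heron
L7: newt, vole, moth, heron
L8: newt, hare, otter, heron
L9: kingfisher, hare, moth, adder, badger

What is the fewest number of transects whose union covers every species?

3

L2, L4, L5 together cover {owl, newt, kingfisher, vole, hare, moth, deer, adder, badger, otter, heron} — every species.
No 2 of the 9 transects cover everything (all 36 pairs fall short), so 3 is minimum.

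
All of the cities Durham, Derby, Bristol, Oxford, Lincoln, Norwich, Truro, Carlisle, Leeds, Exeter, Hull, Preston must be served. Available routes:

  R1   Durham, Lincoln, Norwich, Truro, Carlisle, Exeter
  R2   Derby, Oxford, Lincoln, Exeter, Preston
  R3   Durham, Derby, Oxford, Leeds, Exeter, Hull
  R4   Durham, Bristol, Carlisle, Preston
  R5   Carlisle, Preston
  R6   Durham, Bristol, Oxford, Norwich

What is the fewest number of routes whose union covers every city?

R1, R3, R4 together cover {Durham, Derby, Bristol, Oxford, Lincoln, Norwich, Truro, Carlisle, Leeds, Exeter, Hull, Preston} — every city.
No 2 of the 6 routes cover everything (all 15 pairs fall short), so 3 is minimum.

3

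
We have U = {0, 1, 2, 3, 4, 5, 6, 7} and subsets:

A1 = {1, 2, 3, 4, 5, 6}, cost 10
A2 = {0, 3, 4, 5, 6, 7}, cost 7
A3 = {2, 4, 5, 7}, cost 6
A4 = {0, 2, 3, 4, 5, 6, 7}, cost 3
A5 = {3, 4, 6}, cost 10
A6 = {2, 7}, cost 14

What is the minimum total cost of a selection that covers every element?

A1, A4 cover every element at cost 10 + 3 = 13.
Any cover uses at least 2 sets; among all covering selections none totals below 13.

13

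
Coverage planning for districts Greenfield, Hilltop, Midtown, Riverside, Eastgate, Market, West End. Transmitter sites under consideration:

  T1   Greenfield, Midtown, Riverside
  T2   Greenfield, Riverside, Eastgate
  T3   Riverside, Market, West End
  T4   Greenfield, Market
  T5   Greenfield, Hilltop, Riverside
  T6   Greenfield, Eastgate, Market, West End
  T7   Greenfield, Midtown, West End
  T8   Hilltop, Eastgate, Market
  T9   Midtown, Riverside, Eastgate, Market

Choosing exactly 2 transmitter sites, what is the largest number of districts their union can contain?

6

Choosing T1, T6 covers {Greenfield, Midtown, Riverside, Eastgate, Market, West End} — 6 districts.
No choice of 2 transmitter sites does better; here Hilltop is left uncovered.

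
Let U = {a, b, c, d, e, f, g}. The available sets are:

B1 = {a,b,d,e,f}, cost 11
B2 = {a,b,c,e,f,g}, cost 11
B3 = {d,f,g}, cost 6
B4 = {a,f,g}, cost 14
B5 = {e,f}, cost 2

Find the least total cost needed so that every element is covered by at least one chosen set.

B2, B3 cover every element at cost 11 + 6 = 17.
Any cover uses at least 2 sets; among all covering selections none totals below 17.
Greedy by coverage-per-cost would pick B5, B2, B3 for 19 — worse than the optimum 17.

17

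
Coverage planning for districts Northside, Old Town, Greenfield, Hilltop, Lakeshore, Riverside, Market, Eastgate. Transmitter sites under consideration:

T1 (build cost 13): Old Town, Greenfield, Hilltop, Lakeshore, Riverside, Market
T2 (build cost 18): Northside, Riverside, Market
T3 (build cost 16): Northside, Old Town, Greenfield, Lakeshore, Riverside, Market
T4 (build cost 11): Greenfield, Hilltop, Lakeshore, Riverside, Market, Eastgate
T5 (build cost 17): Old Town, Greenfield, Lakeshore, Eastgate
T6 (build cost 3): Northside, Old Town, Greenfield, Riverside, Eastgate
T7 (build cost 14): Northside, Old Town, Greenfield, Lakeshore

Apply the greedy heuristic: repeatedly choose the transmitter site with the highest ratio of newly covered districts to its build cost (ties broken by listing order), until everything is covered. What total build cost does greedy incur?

14

Pick 1: T6 adds 5 new (Northside, Old Town, Greenfield, Riverside, Eastgate) at build cost 3 (ratio 5/3).
Pick 2: T4 adds 3 new (Hilltop, Lakeshore, Market) at build cost 11 (ratio 3/11).
Greedy total build cost: 3 + 11 = 14.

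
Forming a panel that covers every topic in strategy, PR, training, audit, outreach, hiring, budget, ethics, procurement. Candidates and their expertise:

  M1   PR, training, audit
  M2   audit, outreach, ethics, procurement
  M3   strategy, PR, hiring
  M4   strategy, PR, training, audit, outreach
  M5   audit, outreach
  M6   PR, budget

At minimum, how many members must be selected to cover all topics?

M1, M2, M3, M6 together cover {strategy, PR, training, audit, outreach, hiring, budget, ethics, procurement} — every topic.
No 3 of the 6 members cover everything (all 20 triples fall short), so 4 is minimum.

4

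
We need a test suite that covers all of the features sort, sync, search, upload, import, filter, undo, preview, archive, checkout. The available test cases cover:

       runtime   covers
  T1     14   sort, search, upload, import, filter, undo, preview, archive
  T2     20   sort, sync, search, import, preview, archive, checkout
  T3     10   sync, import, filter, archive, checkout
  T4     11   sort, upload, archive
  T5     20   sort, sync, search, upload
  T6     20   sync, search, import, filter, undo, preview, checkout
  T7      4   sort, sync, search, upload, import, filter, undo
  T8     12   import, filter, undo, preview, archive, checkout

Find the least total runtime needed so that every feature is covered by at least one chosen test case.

16

T7, T8 cover every feature at runtime 4 + 12 = 16.
Any cover uses at least 2 test cases; among all covering selections none totals below 16.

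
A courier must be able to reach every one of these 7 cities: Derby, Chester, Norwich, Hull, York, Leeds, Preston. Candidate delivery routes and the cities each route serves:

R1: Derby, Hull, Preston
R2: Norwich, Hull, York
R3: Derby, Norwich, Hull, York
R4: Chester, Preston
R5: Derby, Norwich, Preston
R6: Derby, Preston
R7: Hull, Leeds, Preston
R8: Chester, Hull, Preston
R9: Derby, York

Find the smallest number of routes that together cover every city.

R3, R4, R7 together cover {Derby, Chester, Norwich, Hull, York, Leeds, Preston} — every city.
No 2 of the 9 routes cover everything (all 36 pairs fall short), so 3 is minimum.

3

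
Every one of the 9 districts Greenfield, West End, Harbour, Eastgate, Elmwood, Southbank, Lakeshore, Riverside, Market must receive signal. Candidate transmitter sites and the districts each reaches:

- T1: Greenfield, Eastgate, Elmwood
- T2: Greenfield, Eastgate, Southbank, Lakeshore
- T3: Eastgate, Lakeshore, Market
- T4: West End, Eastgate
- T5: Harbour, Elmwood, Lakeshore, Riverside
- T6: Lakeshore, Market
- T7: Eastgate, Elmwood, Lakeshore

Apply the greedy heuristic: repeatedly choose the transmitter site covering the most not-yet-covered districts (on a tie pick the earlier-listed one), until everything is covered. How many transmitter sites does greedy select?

Pick 1: T2 covers 4 new districts (Greenfield, Eastgate, Southbank, Lakeshore).
Pick 2: T5 covers 3 new districts (Harbour, Elmwood, Riverside).
Pick 3: T3 covers 1 new districts (Market).
Pick 4: T4 covers 1 new districts (West End).
Greedy uses 4 transmitter sites.

4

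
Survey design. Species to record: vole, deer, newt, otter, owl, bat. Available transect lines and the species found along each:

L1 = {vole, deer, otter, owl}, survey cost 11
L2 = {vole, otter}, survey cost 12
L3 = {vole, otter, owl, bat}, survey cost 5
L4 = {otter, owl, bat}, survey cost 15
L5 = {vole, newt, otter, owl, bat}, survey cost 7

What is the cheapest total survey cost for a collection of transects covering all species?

18

L1, L5 cover every species at survey cost 11 + 7 = 18.
Any cover uses at least 2 transects; among all covering selections none totals below 18.
Greedy by coverage-per-survey cost would pick L3, L5, L1 for 23 — worse than the optimum 18.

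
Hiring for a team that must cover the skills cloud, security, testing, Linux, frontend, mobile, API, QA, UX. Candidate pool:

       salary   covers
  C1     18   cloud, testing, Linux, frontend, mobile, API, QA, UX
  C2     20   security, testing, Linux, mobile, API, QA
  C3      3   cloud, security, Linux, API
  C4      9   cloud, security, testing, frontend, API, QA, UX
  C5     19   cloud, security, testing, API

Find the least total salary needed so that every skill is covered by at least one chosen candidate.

21

C1, C3 cover every skill at salary 18 + 3 = 21.
Any cover uses at least 2 candidates; among all covering selections none totals below 21.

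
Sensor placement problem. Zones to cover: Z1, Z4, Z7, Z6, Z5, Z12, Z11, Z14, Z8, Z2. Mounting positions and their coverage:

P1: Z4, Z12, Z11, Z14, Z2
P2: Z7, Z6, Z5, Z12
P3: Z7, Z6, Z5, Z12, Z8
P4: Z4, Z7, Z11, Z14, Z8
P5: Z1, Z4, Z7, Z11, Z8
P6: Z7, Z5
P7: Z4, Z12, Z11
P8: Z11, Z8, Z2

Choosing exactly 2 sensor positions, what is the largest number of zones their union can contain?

Choosing P1, P3 covers {Z4, Z7, Z6, Z5, Z12, Z11, Z14, Z8, Z2} — 9 zones.
No choice of 2 sensor positions does better; here Z1 is left uncovered.

9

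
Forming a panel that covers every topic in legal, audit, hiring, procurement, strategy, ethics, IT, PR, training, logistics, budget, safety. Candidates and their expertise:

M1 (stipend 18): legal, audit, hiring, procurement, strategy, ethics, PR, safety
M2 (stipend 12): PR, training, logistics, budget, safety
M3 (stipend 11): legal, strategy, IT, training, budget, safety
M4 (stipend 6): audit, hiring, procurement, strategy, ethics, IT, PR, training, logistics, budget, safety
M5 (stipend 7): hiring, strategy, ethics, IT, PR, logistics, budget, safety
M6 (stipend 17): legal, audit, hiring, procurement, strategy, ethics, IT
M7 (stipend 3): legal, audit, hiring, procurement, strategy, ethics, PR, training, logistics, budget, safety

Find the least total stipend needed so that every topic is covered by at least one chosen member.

M4, M7 cover every topic at stipend 6 + 3 = 9.
Any cover uses at least 2 members; among all covering selections none totals below 9.

9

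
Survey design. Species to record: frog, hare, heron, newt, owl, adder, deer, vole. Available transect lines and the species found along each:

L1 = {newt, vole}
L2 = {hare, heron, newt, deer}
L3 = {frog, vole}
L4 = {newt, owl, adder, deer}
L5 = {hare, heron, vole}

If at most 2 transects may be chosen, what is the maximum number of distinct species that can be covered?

7

Choosing L4, L5 covers {hare, heron, newt, owl, adder, deer, vole} — 7 species.
No choice of 2 transects does better; here frog is left uncovered.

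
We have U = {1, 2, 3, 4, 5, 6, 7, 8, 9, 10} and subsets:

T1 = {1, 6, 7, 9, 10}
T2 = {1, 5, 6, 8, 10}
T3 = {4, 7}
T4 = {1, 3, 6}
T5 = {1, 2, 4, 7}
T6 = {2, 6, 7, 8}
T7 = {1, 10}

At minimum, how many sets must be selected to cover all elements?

T1, T2, T4, T5 together cover {1, 2, 3, 4, 5, 6, 7, 8, 9, 10} — every element.
No 3 of the 7 sets cover everything (all 35 triples fall short), so 4 is minimum.

4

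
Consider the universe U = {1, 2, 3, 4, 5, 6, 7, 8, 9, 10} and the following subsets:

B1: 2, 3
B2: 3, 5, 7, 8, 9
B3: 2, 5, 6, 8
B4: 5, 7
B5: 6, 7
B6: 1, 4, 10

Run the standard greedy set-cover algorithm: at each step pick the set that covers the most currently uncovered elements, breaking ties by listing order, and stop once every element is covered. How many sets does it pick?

Pick 1: B2 covers 5 new elements (3, 5, 7, 8, 9).
Pick 2: B6 covers 3 new elements (1, 4, 10).
Pick 3: B3 covers 2 new elements (2, 6).
Greedy uses 3 sets.

3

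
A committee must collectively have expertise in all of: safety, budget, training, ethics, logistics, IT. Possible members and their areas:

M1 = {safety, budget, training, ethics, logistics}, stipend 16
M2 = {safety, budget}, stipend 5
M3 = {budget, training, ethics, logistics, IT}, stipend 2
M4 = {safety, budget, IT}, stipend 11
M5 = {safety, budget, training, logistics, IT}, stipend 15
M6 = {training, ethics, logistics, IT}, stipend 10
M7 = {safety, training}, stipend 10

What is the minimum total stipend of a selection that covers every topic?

M2, M3 cover every topic at stipend 5 + 2 = 7.
Any cover uses at least 2 members; among all covering selections none totals below 7.

7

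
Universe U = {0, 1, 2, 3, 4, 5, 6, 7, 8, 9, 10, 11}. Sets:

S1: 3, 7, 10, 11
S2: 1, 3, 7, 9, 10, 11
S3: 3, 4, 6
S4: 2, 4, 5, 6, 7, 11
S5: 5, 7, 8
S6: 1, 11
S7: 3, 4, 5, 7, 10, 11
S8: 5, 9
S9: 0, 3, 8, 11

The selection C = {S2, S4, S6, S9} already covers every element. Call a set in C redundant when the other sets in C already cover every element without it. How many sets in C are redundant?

Drop S2: 9, 10 uncovered — not redundant.
Drop S4: 2, 4, 5, 6 uncovered — not redundant.
Drop S6: the rest still cover every element — redundant.
Drop S9: 0, 8 uncovered — not redundant.
1 redundant: S6.

1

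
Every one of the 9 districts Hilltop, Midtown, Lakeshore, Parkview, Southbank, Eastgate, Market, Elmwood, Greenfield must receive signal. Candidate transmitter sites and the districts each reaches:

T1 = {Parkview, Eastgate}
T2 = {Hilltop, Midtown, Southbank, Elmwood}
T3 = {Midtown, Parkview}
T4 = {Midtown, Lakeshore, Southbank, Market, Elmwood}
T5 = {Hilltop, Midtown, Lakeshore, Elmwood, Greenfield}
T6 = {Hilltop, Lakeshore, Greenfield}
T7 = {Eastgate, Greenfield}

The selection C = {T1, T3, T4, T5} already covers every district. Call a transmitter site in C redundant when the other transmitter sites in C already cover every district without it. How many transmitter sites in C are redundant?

1

Drop T1: Eastgate uncovered — not redundant.
Drop T3: the rest still cover every district — redundant.
Drop T4: Southbank, Market uncovered — not redundant.
Drop T5: Hilltop, Greenfield uncovered — not redundant.
1 redundant: T3.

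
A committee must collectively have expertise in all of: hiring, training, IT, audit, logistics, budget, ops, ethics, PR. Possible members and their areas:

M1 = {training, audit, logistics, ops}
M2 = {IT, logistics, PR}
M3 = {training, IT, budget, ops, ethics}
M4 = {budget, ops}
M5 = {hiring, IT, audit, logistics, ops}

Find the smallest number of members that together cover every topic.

3

M2, M3, M5 together cover {hiring, training, IT, audit, logistics, budget, ops, ethics, PR} — every topic.
No 2 of the 5 members cover everything (all 10 pairs fall short), so 3 is minimum.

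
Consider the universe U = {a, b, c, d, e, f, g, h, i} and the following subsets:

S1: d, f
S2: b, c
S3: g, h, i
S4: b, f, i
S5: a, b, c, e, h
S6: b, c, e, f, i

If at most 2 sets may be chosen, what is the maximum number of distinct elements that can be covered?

7

Choosing S1, S5 covers {a, b, c, d, e, f, h} — 7 elements.
No choice of 2 sets does better; here g, i are left uncovered.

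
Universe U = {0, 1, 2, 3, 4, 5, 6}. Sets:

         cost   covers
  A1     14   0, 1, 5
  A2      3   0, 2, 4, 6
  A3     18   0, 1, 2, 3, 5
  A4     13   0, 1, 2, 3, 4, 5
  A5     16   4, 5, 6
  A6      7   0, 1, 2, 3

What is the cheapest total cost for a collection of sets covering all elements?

16

A2, A4 cover every element at cost 3 + 13 = 16.
Any cover uses at least 2 sets; among all covering selections none totals below 16.
Greedy by coverage-per-cost would pick A2, A6, A4 for 23 — worse than the optimum 16.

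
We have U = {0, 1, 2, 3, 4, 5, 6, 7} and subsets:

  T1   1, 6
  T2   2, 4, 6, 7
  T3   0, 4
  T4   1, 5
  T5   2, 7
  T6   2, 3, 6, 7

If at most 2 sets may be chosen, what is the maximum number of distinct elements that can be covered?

6

Choosing T2, T4 covers {1, 2, 4, 5, 6, 7} — 6 elements.
No choice of 2 sets does better; here 0, 3 are left uncovered.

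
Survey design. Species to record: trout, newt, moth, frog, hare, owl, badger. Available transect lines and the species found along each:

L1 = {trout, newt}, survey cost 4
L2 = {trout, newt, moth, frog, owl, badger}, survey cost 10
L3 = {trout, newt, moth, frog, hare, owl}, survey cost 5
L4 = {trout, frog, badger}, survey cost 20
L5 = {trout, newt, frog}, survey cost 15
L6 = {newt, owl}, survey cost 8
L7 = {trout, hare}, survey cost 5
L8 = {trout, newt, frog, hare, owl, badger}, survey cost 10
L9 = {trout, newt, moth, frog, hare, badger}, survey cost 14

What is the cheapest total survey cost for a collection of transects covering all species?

L2, L3 cover every species at survey cost 10 + 5 = 15.
Any cover uses at least 2 transects; among all covering selections none totals below 15.

15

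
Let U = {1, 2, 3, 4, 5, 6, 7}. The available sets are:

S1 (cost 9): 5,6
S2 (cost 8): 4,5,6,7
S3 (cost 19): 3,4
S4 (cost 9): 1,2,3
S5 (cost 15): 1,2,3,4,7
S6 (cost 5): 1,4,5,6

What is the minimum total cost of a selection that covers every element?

S2, S4 cover every element at cost 8 + 9 = 17.
Any cover uses at least 2 sets; among all covering selections none totals below 17.

17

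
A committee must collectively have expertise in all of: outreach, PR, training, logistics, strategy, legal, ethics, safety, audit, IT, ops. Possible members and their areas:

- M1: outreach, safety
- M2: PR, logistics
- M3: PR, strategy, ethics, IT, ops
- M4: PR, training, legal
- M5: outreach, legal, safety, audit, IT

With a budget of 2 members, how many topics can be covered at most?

9

Choosing M3, M5 covers {outreach, PR, strategy, legal, ethics, safety, audit, IT, ops} — 9 topics.
No choice of 2 members does better; here training, logistics are left uncovered.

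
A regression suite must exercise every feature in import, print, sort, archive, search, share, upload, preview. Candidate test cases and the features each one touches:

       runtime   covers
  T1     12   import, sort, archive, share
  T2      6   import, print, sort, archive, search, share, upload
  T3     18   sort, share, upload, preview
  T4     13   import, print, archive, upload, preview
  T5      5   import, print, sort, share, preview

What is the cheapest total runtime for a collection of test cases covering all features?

T2, T5 cover every feature at runtime 6 + 5 = 11.
Any cover uses at least 2 test cases; among all covering selections none totals below 11.

11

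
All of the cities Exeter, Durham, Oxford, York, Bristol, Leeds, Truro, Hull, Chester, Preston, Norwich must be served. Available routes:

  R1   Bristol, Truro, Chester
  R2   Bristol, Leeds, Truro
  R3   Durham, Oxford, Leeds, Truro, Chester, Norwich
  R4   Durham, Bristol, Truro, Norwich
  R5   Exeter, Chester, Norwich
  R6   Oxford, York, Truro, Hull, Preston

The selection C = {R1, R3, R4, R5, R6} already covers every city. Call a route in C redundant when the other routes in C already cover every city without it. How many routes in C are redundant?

2

Drop R1: the rest still cover every city — redundant.
Drop R3: Leeds uncovered — not redundant.
Drop R4: the rest still cover every city — redundant.
Drop R5: Exeter uncovered — not redundant.
Drop R6: York, Hull, Preston uncovered — not redundant.
2 redundant: R1, R4.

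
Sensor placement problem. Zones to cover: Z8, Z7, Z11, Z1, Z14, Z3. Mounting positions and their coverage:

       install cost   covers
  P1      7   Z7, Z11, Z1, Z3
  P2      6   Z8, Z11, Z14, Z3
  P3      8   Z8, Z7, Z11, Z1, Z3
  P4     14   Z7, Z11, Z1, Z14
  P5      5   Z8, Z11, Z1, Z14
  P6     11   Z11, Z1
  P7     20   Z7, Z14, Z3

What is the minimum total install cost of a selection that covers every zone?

P1, P5 cover every zone at install cost 7 + 5 = 12.
Any cover uses at least 2 sensor positions; among all covering selections none totals below 12.

12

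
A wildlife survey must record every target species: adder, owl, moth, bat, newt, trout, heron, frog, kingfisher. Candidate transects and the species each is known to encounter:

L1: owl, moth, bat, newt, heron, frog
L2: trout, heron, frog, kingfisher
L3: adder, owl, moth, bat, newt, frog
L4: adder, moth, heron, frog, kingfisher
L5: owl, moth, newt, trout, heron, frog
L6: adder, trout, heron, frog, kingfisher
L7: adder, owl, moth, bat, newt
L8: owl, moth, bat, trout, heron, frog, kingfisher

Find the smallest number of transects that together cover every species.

L1, L6 together cover {adder, owl, moth, bat, newt, trout, heron, frog, kingfisher} — every species.
No single transect contains all 9 species, so 2 is optimal.

2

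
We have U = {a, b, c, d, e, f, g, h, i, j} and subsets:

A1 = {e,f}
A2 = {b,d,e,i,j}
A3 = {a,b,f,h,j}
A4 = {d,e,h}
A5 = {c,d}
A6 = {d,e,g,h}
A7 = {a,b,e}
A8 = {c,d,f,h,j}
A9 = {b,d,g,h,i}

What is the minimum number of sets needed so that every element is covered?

3

A7, A8, A9 together cover {a, b, c, d, e, f, g, h, i, j} — every element.
No 2 of the 9 sets cover everything (all 36 pairs fall short), so 3 is minimum.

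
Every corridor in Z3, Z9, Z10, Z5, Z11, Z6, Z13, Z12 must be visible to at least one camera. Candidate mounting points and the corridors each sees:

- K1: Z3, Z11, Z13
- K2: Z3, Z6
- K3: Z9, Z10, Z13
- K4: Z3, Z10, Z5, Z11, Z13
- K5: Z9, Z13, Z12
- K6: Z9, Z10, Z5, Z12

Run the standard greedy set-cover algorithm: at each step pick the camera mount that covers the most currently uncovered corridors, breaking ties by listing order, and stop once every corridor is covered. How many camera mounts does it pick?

Pick 1: K4 covers 5 new corridors (Z3, Z10, Z5, Z11, Z13).
Pick 2: K5 covers 2 new corridors (Z9, Z12).
Pick 3: K2 covers 1 new corridors (Z6).
Greedy uses 3 camera mounts.

3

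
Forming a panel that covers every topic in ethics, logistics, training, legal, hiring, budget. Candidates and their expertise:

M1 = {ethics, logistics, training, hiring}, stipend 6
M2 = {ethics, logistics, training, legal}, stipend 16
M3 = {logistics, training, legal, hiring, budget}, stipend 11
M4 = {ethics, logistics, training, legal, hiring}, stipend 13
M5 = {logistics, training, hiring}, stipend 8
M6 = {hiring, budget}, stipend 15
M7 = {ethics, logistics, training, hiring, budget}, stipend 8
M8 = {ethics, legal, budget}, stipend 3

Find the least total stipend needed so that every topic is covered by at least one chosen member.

9

M1, M8 cover every topic at stipend 6 + 3 = 9.
Any cover uses at least 2 members; among all covering selections none totals below 9.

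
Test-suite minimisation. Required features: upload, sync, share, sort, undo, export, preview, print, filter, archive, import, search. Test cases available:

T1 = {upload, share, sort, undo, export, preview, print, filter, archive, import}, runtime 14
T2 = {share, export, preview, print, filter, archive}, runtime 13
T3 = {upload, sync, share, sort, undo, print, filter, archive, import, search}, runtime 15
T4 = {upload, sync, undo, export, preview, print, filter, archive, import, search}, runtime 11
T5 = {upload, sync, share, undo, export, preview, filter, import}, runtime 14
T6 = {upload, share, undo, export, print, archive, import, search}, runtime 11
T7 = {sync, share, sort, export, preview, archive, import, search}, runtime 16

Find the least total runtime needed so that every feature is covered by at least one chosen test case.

25

T1, T4 cover every feature at runtime 14 + 11 = 25.
Any cover uses at least 2 test cases; among all covering selections none totals below 25.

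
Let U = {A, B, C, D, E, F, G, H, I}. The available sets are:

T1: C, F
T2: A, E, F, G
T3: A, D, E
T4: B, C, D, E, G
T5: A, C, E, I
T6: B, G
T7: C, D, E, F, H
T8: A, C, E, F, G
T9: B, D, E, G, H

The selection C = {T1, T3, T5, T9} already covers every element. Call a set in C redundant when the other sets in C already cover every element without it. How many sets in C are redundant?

1

Drop T1: F uncovered — not redundant.
Drop T3: the rest still cover every element — redundant.
Drop T5: I uncovered — not redundant.
Drop T9: B, G, H uncovered — not redundant.
1 redundant: T3.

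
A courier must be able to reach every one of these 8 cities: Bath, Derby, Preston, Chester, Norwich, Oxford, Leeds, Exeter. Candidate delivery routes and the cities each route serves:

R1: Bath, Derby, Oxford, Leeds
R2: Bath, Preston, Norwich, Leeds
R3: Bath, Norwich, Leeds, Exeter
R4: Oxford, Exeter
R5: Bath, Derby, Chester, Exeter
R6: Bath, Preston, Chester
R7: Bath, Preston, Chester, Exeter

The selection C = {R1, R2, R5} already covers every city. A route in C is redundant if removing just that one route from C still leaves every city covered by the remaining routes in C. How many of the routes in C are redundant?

0

Drop R1: Oxford uncovered — not redundant.
Drop R2: Preston, Norwich uncovered — not redundant.
Drop R5: Chester, Exeter uncovered — not redundant.
None of the routes in C is redundant.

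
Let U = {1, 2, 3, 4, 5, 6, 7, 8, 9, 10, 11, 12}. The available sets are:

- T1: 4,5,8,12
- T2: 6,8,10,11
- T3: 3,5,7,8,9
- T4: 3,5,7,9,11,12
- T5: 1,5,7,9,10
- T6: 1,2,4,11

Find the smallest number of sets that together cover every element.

3

T2, T4, T6 together cover {1, 2, 3, 4, 5, 6, 7, 8, 9, 10, 11, 12} — every element.
No 2 of the 6 sets cover everything (all 15 pairs fall short), so 3 is minimum.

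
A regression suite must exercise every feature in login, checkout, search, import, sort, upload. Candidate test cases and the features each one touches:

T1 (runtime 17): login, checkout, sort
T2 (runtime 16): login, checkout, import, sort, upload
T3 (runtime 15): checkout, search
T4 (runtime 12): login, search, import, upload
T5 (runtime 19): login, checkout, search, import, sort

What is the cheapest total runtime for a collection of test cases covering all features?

T2, T4 cover every feature at runtime 16 + 12 = 28.
Any cover uses at least 2 test cases; among all covering selections none totals below 28.

28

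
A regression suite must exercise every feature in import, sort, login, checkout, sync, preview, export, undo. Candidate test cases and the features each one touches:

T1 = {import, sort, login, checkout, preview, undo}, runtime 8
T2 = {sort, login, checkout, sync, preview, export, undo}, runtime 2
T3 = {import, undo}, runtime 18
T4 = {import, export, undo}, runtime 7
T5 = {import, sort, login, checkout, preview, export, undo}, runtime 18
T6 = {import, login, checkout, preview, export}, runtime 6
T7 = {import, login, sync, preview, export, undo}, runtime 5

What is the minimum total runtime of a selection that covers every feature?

T2, T7 cover every feature at runtime 2 + 5 = 7.
Any cover uses at least 2 test cases; among all covering selections none totals below 7.

7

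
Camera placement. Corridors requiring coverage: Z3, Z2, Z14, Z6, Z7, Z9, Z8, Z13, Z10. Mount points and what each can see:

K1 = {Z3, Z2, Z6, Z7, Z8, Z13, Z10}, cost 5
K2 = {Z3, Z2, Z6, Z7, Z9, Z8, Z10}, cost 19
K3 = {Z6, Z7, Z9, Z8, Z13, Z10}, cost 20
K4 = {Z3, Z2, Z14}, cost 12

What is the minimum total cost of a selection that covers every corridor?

32

K3, K4 cover every corridor at cost 20 + 12 = 32.
Any cover uses at least 2 camera mounts; among all covering selections none totals below 32.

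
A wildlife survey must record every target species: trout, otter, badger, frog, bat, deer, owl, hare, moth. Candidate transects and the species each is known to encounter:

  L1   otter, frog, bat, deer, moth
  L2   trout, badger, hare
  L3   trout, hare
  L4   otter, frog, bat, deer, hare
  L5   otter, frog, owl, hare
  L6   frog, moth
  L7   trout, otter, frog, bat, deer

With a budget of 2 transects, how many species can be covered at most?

Choosing L1, L2 covers {trout, otter, badger, frog, bat, deer, hare, moth} — 8 species.
No choice of 2 transects does better; here owl is left uncovered.

8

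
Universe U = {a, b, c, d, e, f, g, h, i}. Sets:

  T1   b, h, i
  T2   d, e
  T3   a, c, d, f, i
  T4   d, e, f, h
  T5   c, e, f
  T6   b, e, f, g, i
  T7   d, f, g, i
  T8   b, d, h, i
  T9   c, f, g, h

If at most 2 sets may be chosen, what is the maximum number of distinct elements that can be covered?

8

Choosing T3, T6 covers {a, b, c, d, e, f, g, i} — 8 elements.
No choice of 2 sets does better; here h is left uncovered.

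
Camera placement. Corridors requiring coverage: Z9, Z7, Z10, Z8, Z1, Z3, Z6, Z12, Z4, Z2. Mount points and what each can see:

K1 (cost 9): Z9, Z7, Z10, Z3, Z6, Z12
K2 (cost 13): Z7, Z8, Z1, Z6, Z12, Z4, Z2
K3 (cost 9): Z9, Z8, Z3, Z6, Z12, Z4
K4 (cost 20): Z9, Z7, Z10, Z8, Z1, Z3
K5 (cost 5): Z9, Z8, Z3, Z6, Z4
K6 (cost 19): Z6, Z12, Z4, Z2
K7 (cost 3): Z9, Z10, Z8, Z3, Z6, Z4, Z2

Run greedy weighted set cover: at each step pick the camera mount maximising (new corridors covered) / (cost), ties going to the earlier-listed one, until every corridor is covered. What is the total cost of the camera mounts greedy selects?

16

Pick 1: K7 adds 7 new (Z9, Z10, Z8, Z3, Z6, Z4, Z2) at cost 3 (ratio 7/3).
Pick 2: K2 adds 3 new (Z7, Z1, Z12) at cost 13 (ratio 3/13).
Greedy total cost: 3 + 13 = 16.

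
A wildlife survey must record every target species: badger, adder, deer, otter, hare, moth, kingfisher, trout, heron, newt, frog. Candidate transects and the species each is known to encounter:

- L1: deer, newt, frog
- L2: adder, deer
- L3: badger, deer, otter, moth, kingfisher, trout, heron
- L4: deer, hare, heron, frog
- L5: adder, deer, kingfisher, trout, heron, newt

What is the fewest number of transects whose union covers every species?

L3, L4, L5 together cover {badger, adder, deer, otter, hare, moth, kingfisher, trout, heron, newt, frog} — every species.
No 2 of the 5 transects cover everything (all 10 pairs fall short), so 3 is minimum.
Greedy (largest uncovered first) would take L3, L1, L2, L4 — 4 transects — but 3 suffice.

3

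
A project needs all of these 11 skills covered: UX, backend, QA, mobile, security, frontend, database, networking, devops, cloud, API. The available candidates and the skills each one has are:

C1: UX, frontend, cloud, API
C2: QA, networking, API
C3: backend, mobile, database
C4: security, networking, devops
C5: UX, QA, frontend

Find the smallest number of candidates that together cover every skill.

4

C1, C2, C3, C4 together cover {UX, backend, QA, mobile, security, frontend, database, networking, devops, cloud, API} — every skill.
No 3 of the 5 candidates cover everything (all 10 triples fall short), so 4 is minimum.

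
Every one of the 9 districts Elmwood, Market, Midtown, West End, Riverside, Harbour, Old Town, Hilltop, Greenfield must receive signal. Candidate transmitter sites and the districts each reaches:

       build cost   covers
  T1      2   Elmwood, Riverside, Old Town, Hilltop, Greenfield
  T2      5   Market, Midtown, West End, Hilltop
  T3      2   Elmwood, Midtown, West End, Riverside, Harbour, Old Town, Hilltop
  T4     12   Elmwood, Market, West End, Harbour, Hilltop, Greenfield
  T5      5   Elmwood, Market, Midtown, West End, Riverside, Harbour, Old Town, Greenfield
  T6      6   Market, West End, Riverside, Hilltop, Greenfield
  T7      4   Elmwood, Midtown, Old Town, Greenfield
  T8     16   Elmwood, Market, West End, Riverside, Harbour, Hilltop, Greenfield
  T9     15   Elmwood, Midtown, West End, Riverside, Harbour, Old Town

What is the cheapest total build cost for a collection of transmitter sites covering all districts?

T1, T5 cover every district at build cost 2 + 5 = 7.
Any cover uses at least 2 transmitter sites; among all covering selections none totals below 7.

7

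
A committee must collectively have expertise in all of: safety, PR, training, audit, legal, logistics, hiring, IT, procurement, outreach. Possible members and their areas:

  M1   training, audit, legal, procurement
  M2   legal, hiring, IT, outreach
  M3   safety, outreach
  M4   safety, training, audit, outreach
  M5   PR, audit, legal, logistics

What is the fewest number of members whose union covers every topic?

M1, M2, M3, M5 together cover {safety, PR, training, audit, legal, logistics, hiring, IT, procurement, outreach} — every topic.
No 3 of the 5 members cover everything (all 10 triples fall short), so 4 is minimum.

4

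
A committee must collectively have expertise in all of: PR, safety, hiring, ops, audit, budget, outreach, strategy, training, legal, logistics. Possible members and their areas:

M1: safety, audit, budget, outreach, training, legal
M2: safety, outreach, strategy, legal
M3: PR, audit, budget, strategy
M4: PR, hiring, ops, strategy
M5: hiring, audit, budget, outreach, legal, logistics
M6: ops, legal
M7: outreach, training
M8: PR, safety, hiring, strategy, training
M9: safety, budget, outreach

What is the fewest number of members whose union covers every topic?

3

M1, M4, M5 together cover {PR, safety, hiring, ops, audit, budget, outreach, strategy, training, legal, logistics} — every topic.
No 2 of the 9 members cover everything (all 36 pairs fall short), so 3 is minimum.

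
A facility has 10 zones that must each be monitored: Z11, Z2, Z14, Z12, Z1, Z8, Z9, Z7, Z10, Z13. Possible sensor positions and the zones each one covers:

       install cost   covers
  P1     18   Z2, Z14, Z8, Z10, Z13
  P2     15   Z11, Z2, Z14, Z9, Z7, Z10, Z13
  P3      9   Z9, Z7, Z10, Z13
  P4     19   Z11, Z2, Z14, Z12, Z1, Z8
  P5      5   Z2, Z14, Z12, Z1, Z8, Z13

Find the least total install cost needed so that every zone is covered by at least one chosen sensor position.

20

P2, P5 cover every zone at install cost 15 + 5 = 20.
Any cover uses at least 2 sensor positions; among all covering selections none totals below 20.
Greedy by coverage-per-install cost would pick P5, P3, P2 for 29 — worse than the optimum 20.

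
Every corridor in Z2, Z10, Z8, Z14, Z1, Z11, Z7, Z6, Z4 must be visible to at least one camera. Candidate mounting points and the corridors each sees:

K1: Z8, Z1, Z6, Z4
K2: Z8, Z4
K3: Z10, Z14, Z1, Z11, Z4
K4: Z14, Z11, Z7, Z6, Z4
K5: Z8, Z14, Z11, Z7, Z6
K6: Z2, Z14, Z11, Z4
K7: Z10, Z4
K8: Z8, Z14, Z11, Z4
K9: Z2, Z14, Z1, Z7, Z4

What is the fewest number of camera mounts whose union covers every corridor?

K1, K3, K9 together cover {Z2, Z10, Z8, Z14, Z1, Z11, Z7, Z6, Z4} — every corridor.
No 2 of the 9 camera mounts cover everything (all 36 pairs fall short), so 3 is minimum.

3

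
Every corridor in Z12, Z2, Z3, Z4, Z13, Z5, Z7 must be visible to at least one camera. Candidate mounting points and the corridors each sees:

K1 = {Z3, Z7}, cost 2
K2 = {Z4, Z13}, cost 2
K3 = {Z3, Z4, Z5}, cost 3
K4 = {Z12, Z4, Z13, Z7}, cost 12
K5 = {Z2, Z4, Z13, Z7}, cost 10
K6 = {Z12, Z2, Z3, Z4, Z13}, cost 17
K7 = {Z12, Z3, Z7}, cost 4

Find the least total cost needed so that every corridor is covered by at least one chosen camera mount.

K3, K5, K7 cover every corridor at cost 3 + 10 + 4 = 17.
Any cover uses at least 3 camera mounts; among all covering selections none totals below 17.

17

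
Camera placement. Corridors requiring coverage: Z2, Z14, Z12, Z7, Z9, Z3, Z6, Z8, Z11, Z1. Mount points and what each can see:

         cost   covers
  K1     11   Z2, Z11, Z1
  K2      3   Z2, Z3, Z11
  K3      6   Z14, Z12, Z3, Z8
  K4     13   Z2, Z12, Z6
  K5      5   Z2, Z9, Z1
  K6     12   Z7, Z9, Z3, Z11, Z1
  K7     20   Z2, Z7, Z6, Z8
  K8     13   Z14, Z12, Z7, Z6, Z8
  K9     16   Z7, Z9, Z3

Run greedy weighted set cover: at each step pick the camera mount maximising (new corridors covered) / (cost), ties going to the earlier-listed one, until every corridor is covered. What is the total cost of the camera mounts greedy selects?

Pick 1: K2 adds 3 new (Z2, Z3, Z11) at cost 3 (ratio 3/3).
Pick 2: K3 adds 3 new (Z14, Z12, Z8) at cost 6 (ratio 3/6).
Pick 3: K5 adds 2 new (Z9, Z1) at cost 5 (ratio 2/5).
Pick 4: K8 adds 2 new (Z7, Z6) at cost 13 (ratio 2/13).
Greedy total cost: 3 + 6 + 5 + 13 = 27. (The true optimum is 21, so greedy overshoots here.)

27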